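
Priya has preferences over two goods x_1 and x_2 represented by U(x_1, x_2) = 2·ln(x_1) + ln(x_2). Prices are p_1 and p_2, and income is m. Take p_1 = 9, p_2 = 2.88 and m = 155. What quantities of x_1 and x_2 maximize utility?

x_1* = 11.4815, x_2* = 17.9398

The MRS is 2·x_2/x_1. Set MRS = p_1/p_2.
Rearranging, p_2·x_2 = (1/2)·p_1·x_1. Substituting into the budget gives p_1·x_1·(1 + (1/2)) = m.
Demand: x_1*(p_1,p_2,m) = 2/3·m/p_1 and x_2* = 1/3·m/p_2.
At p_1=9, p_2=2.88, m=155: x_1* = 2/3·155/9 = 11.4815, x_2* = 17.9398.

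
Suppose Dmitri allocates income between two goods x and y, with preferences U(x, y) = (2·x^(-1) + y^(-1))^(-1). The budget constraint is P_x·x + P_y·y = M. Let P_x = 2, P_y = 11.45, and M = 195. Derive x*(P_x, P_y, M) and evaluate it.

Substitute y = (y/x)·x into the budget: x* = M/(P_x + P_y·(y/x)).
Numerically y/x = 0.295527, so x* = 195/(2 + 11.45·0.295527) = 36.2199.

x* = 36.2199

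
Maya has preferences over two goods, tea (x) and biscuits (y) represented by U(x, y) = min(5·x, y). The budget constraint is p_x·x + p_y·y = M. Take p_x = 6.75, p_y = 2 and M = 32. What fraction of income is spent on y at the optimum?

Demand: x*(p_x,p_y,M) = M/(p_x + 5·p_y), y* = 5·M/(p_x + 5·p_y).
Here 6.75 + 5·2 = 16.75, giving x* = 1.9104 and y* = 9.5522.
Expenditure on y: 2·9.5522 = 19.1045; share = 0.597.

share on y = 0.597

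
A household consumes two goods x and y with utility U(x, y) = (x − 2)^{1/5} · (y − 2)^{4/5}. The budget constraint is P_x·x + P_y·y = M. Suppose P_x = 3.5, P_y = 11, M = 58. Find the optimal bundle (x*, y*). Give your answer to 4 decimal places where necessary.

x* = 3.6571, y* = 4.1091

This is Cobb-Douglas in (x−2, y−2): tangency gives 0.2·P_y·(y−2) = 0.8·P_x·(x−2).
After buying the subsistence bundle (2, 2), a share 0.2 of the remaining income goes to x: x* = 2 + 0.2·(M − 2P_x − 2P_y)/P_x.
Discretionary income = 58 − 2·3.5 − 2·11 = 29; x* = 2 + 0.2·29/3.5 = 3.6571; y* = 2 + 0.8·29/11 = 4.1091.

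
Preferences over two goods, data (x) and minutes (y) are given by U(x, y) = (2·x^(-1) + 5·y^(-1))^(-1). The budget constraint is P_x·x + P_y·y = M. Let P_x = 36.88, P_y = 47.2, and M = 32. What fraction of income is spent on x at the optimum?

MU_x ∝ 2·x^(-2), MU_y ∝ 5·y^(-2), so MRS = (2/5)·(y/x)^(2) = P_x/P_y.
Hence y/x = ((5/2)·P_x/P_y)^(1/(2)), i.e. raised to the 0.5 power.
With the ratio pinned down, the budget gives x* = M/(P_x + P_y·(y/x)) and y* = (y/x)·x*.
Numerically y/x = 1.397637, so x* = 32/(36.88 + 47.2·1.397637) = 0.3111 and y* = 1.397637·0.3111 = 0.4349.
Expenditure on x: 36.88·0.3111 = 11.4747; share = 0.3586.

share on x = 0.3586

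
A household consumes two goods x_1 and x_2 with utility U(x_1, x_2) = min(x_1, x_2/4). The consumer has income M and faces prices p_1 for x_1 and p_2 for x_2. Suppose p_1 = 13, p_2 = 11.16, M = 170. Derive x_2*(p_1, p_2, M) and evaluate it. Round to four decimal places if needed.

With perfect complements, no substitution: consume in ratio x_1:x_2 = 1:4.
Budget: p_1·x_1 + p_2·4·x_1 = M, so (p_1 + 4·p_2)·x_1 = M.
Demand: x_1*(p_1,p_2,M) = M/(p_1 + 4·p_2), x_2* = 4·M/(p_1 + 4·p_2).
Here 13 + 4·11.16 = 57.64, giving x_2* = 11.7974.

x_2* = 11.7974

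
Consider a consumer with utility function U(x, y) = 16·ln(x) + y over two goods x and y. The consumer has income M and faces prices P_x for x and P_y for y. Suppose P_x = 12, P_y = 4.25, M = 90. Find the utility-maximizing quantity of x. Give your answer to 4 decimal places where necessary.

x* = 5.6667

MU_x = 16/x, MU_y = 1. Tangency: 16/x = P_x/P_y.
So x*(P_x,P_y) = 16·P_y/P_x, independent of income; and y* = (M − 16·P_y)/P_y.
At the given prices: x* = 16·4.25/12 = 5.6667.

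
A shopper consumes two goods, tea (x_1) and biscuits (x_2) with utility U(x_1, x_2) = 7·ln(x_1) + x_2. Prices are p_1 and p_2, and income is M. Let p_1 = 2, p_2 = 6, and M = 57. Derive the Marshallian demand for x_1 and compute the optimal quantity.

x_1* = 21

Set MRS = p_1/p_2: (7/x_1)/1 = p_1/p_2.
So x_1*(p_1,p_2) = 7·p_2/p_1, independent of income; and x_2* = (M − 7·p_2)/p_2.
At the given prices: x_1* = 7·6/2 = 21.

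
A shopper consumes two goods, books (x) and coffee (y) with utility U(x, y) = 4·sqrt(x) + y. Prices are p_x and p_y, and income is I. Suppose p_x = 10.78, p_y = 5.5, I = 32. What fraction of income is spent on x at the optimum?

Utility is quasi-linear in y; the FOC for x is 2/√x = p_x/p_y.
Solve: √x = 2·p_y/p_x, so x*(p_x,p_y) = (2·p_y/p_x)², and y* = (I − p_x·x*)/p_y.
Plugging in: x* = (2·5.5/10.78)² = 1.0412, y* = 3.7774.
Expenditure on x: 10.78·1.0412 = 11.2245; share = 0.3508.

share on x = 0.3508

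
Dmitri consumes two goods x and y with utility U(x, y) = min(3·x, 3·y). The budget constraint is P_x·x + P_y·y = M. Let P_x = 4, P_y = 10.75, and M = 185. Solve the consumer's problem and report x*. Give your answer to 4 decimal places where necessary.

x* = 12.5424

With perfect complements, no substitution: consume in ratio x:y = 3:3.
Budget: P_x·x + P_y·x = M, so (3·P_x + 3·P_y)·x = 3·M.
Demand: x*(P_x,P_y,M) = 3·M/(3·P_x + 3·P_y), y* = 3·M/(3·P_x + 3·P_y).
Here 3·4 + 3·10.75 = 44.25, giving x* = 12.5424.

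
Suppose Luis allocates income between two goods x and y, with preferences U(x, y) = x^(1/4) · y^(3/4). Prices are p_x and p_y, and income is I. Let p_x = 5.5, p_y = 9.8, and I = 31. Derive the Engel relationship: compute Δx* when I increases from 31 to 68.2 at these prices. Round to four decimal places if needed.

Δx* = 1.6909

Tangency: MRS = (1/3)·y/x = p_x/p_y.
Rearranging, p_y·y = 3·p_x·x. Substituting into the budget gives p_x·x·(1 + 3) = I.
Demand: x*(p_x,p_y,I) = 0.25·I/p_x and y* = 0.75·I/p_y.
At p_x=5.5, p_y=9.8, I=31: x* = 0.25·31/5.5 = 1.4091.
At I' = 68.2: x* = 3.1. Change: 3.1 − 1.4091 = 1.6909.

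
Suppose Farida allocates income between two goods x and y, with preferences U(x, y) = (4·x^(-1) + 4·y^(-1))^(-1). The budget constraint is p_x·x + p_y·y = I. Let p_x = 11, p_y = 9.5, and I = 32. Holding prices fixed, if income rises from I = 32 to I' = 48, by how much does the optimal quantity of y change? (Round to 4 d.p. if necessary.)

Δy* = 0.8113

From the CES first-order condition, (y/x)^(2) = p_x/p_y.
Solve for the ratio: y/x = [p_x/p_y]^(0.5).
Substitute y = (y/x)·x into the budget: x* = I/(p_x + p_y·(y/x)).
Numerically y/x = 1.076055, so x* = 32/(11 + 9.5·1.076055) = 1.5078 and y* = 1.076055·1.5078 = 1.6225.
At I' = 48: y* = 2.4338. Change: 2.4338 − 1.6225 = 0.8113.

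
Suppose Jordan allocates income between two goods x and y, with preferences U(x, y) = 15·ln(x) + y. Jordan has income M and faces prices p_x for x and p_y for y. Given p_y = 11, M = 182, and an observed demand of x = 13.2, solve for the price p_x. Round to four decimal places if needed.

Set MRS = p_x/p_y: (15/x)/1 = p_x/p_y.
So x*(p_x,p_y) = 15·p_y/p_x, independent of income; and y* = (M − 15·p_y)/p_y.
Set x* = 13.2 in the demand function and solve for p_x: p_x = 12.5.

p_x = 12.5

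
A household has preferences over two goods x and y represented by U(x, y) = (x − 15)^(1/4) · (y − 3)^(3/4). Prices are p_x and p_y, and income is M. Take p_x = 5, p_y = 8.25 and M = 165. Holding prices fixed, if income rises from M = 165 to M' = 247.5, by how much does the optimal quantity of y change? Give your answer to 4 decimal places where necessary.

This is Cobb-Douglas in (x−15, y−3): tangency gives 0.25·p_y·(y−3) = 0.75·p_x·(x−15).
Substituting into the budget: x* = 15 + 0.25·(M − 15·p_x − 3·p_y)/p_x, and y* = 3 + 0.75·(…)/p_y.
Discretionary income = 165 − 15·5 − 3·8.25 = 65.25; y* = 3 + 0.75·65.25/8.25 = 8.9318.
At M' = 247.5: y* = 16.4318. Change: 16.4318 − 8.9318 = 7.5.

Δy* = 7.5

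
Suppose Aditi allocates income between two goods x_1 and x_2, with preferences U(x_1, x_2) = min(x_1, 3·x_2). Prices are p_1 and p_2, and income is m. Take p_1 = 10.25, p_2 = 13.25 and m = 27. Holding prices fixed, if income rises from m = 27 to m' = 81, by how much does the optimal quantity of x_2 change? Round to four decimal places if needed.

Δx_2* = 1.2273

Leontief preferences: the optimum is at the kink where x_1/3 = x_2/1, i.e. x_2 = (1/3)·x_1.
Budget: p_1·x_1 + p_2·(1/3)·x_1 = m, so (3·p_1 + p_2)·x_1 = 3·m.
Demand: x_1*(p_1,p_2,m) = 3·m/(3·p_1 + p_2), x_2* = m/(3·p_1 + p_2).
Here 3·10.25 + 13.25 = 44, giving x_2* = 0.6136.
At m' = 81: x_2* = 1.8409. Change: 1.8409 − 0.6136 = 1.2273.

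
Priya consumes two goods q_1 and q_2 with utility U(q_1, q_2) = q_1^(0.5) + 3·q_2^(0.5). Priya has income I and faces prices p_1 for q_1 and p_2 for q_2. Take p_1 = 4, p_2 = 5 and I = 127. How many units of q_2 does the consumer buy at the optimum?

From the CES first-order condition, (1/3)·(q_2/q_1)^(0.5) = p_1/p_2.
Solve for the ratio: q_2/q_1 = [3·p_1/p_2]^(2).
With the ratio pinned down, the budget gives q_1* = I/(p_1 + p_2·(q_2/q_1)) and q_2* = (q_2/q_1)·q_1*.
Numerically q_2/q_1 = 5.76, so q_1* = 127/(4 + 5·5.76) = 3.872 and q_2* = 5.76·3.872 = 22.3024.

q_2* = 22.3024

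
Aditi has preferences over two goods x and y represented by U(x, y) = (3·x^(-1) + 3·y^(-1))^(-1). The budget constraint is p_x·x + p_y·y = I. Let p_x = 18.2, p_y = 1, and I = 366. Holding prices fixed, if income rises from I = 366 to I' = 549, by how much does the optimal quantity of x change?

MU_x ∝ 3·x^(-2), MU_y ∝ 3·y^(-2), so MRS = (y/x)^(2) = p_x/p_y.
Solve for the ratio: y/x = [p_x/p_y]^(0.5).
Substitute y = (y/x)·x into the budget: x* = I/(p_x + p_y·(y/x)).
Numerically y/x = 4.266146, so x* = 366/(18.2 + 1·4.266146) = 16.2912.
At I' = 549: x* = 24.4368. Change: 24.4368 − 16.2912 = 8.1456.

Δx* = 8.1456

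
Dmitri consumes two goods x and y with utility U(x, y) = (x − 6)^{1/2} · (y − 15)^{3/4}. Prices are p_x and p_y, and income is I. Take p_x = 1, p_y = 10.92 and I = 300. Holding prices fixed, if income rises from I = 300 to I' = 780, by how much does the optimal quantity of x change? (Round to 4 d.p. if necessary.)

Δx* = 192

MRS = (2/3)·(y−15)/(x−6). Tangency with p_x/p_y gives y−15 = (3/2)·(p_x/p_y)·(x−6).
Substituting into the budget: x* = 6 + 0.4·(I − 6·p_x − 15·p_y)/p_x, and y* = 15 + 0.6·(…)/p_y.
Discretionary income = 300 − 6·1 − 15·10.92 = 130.2; x* = 6 + 0.4·130.2/1 = 58.08.
At I' = 780: x* = 250.08. Change: 250.08 − 58.08 = 192.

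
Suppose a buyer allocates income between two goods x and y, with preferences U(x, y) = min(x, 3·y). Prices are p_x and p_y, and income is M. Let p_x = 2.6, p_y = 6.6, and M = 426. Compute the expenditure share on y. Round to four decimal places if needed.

share on y = 0.4583

With perfect complements, no substitution: consume in ratio x:y = 3:1.
Budget: p_x·x + p_y·(1/3)·x = M, so (3·p_x + p_y)·x = 3·M.
Demand: x*(p_x,p_y,M) = 3·M/(3·p_x + p_y), y* = M/(3·p_x + p_y).
Here 3·2.6 + 6.6 = 14.4, giving x* = 88.75 and y* = 29.5833.
Expenditure on y: 6.6·29.5833 = 195.25; share = 0.4583.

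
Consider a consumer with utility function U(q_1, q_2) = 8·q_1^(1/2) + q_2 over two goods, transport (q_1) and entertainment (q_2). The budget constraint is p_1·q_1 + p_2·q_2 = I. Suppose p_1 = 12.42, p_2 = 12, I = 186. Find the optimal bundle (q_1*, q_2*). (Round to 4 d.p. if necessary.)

Thus q_1* = (4·p_2/p_1)² — independent of I — with the rest of income spent on q_2.
Plugging in: q_1* = (4·12/12.42)² = 14.9362, q_2* = 0.0411.

q_1* = 14.9362, q_2* = 0.0411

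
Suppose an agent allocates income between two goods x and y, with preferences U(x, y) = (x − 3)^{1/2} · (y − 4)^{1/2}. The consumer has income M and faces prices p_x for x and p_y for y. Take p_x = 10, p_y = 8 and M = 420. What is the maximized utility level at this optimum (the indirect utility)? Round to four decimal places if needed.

MRS = (y−4)/(x−3). Tangency with p_x/p_y gives y−4 = (p_x/p_y)·(x−3).
Substituting into the budget: x* = 3 + 0.5·(M − 3·p_x − 4·p_y)/p_x, and y* = 4 + 0.5·(…)/p_y.
Discretionary income = 420 − 3·10 − 4·8 = 358; x* = 3 + 0.5·358/10 = 20.9; y* = 4 + 0.5·358/8 = 26.375.
Utility at the optimum: U(20.9, 26.375) = 20.0128.

V = 20.0128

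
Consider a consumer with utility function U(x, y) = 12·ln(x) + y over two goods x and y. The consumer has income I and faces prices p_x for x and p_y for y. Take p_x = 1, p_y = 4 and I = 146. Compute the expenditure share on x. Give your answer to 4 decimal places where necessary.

share on x = 0.3288

MU_x = 12/x, MU_y = 1. Tangency: 12/x = p_x/p_y.
So x*(p_x,p_y) = 12·p_y/p_x, independent of income; and y* = (I − 12·p_y)/p_y.
At the given prices: x* = 12·4/1 = 48, and y* = 24.5.
Expenditure on x: 1·48 = 48; share = 0.3288.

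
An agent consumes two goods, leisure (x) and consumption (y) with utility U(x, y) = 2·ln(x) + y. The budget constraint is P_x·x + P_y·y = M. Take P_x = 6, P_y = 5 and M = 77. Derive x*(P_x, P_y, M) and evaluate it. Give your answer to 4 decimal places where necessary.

So x*(P_x,P_y) = 2·P_y/P_x, independent of income; and y* = (M − 2·P_y)/P_y.
At the given prices: x* = 2·5/6 = 1.6667.

x* = 1.6667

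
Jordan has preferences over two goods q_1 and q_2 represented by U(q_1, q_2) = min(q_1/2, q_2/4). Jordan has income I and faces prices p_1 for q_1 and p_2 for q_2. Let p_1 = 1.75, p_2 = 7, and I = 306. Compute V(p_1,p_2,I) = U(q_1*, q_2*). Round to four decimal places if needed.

V = 9.7143

Leontief preferences: the optimum is at the kink where q_1/2 = q_2/4, i.e. q_2 = 2·q_1.
Budget: p_1·q_1 + p_2·2·q_1 = I, so (2·p_1 + 4·p_2)·q_1 = 2·I.
Demand: q_1*(p_1,p_2,I) = 2·I/(2·p_1 + 4·p_2), q_2* = 4·I/(2·p_1 + 4·p_2).
Here 2·1.75 + 4·7 = 31.5, giving q_1* = 19.4286 and q_2* = 38.8571.
Utility at the optimum: U(19.4286, 38.8571) = 9.7143.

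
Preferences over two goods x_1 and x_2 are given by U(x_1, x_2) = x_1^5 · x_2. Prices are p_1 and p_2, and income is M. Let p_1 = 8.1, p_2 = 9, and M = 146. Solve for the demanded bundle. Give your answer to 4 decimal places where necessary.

The MRS is 5·x_2/x_1. Set MRS = p_1/p_2.
Rearranging, p_2·x_2 = (1/5)·p_1·x_1. Substituting into the budget gives p_1·x_1·(1 + (1/5)) = M.
Demand: x_1*(p_1,p_2,M) = 5/6·M/p_1 and x_2* = 1/6·M/p_2.
At p_1=8.1, p_2=9, M=146: x_1* = 5/6·146/8.1 = 15.0206, x_2* = 2.7037.

x_1* = 15.0206, x_2* = 2.7037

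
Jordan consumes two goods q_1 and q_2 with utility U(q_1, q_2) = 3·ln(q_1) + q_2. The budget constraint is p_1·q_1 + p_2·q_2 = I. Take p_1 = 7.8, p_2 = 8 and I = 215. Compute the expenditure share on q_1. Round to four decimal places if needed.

share on q_1 = 0.1116

MU_q_1 = 3/q_1, MU_q_2 = 1. Tangency: 3/q_1 = p_1/p_2.
So q_1*(p_1,p_2) = 3·p_2/p_1, independent of income; and q_2* = (I − 3·p_2)/p_2.
At the given prices: q_1* = 3·8/7.8 = 3.0769, and q_2* = 23.875.
Expenditure on q_1: 7.8·3.0769 = 24; share = 0.1116.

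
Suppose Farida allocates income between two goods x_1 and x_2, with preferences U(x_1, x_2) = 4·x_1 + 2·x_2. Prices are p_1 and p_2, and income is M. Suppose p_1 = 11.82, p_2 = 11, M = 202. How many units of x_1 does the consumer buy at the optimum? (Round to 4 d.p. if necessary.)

x_1 gives more utility per dollar, so spend all income on x_1: x_1* = M/p_1, x_2* = 0.
Numerically: x_1* = 17.0897, x_2* = 0.

x_1* = 17.0897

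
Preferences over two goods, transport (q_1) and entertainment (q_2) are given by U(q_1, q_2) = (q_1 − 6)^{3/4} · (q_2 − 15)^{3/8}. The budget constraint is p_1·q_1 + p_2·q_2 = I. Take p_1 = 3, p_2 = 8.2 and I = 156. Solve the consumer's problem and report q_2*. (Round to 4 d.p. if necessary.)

q_2* = 15.6098

MRS = 2·(q_2−15)/(q_1−6). Tangency with p_1/p_2 gives q_2−15 = (1/2)·(p_1/p_2)·(q_1−6).
After buying the subsistence bundle (6, 15), a share 2/3 of the remaining income goes to q_1: q_1* = 6 + 2/3·(I − 6p_1 − 15p_2)/p_1.
Discretionary income = 156 − 6·3 − 15·8.2 = 15; q_2* = 15 + 1/3·15/8.2 = 15.6098.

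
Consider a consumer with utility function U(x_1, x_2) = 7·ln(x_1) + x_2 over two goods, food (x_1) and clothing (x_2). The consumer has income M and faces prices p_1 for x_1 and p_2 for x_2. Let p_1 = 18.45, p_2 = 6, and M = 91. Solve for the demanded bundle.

MU_x_1 = 7/x_1, MU_x_2 = 1. Tangency: 7/x_1 = p_1/p_2.
So x_1*(p_1,p_2) = 7·p_2/p_1, independent of income; and x_2* = (M − 7·p_2)/p_2.
At the given prices: x_1* = 7·6/18.45 = 2.2764, and x_2* = 8.1667.

x_1* = 2.2764, x_2* = 8.1667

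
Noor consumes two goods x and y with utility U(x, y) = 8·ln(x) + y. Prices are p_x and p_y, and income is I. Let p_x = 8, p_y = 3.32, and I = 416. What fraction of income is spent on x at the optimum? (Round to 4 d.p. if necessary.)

share on x = 0.0638

Set MRS = p_x/p_y: (8/x)/1 = p_x/p_y.
So x*(p_x,p_y) = 8·p_y/p_x, independent of income; and y* = (I − 8·p_y)/p_y.
At the given prices: x* = 8·3.32/8 = 3.32, and y* = 117.3012.
Expenditure on x: 8·3.32 = 26.56; share = 0.0638.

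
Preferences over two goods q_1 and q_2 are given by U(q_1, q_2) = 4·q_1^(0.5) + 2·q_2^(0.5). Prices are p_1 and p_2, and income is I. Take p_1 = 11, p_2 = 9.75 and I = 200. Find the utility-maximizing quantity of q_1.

q_1* = 14.1818

From the CES first-order condition, 2·(q_2/q_1)^(0.5) = p_1/p_2.
Hence q_2/q_1 = ((1/2)·p_1/p_2)^(1/(0.5)), i.e. raised to the 2 power.
Substitute q_2 = (q_2/q_1)·q_1 into the budget: q_1* = I/(p_1 + p_2·(q_2/q_1)).
Numerically q_2/q_1 = 0.318212, so q_1* = 200/(11 + 9.75·0.318212) = 14.1818.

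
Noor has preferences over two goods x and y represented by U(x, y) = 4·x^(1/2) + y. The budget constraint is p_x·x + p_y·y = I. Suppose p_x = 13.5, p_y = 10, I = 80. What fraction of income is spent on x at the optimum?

share on x = 0.3704

Thus x* = (2·p_y/p_x)² — independent of I — with the rest of income spent on y.
Plugging in: x* = (2·10/13.5)² = 2.1948, y* = 5.037.
Expenditure on x: 13.5·2.1948 = 29.6296; share = 0.3704.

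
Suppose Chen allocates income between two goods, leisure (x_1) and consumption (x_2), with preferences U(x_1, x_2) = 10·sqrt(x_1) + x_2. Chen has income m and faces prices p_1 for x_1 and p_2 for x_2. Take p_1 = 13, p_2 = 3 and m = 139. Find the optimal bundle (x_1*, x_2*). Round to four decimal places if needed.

x_1* = 1.3314, x_2* = 40.5641

Set MRS = p_1/p_2: 5·x_1^(−1/2) = p_1/p_2.
Thus x_1* = (5·p_2/p_1)² — independent of m — with the rest of income spent on x_2.
Plugging in: x_1* = (5·3/13)² = 1.3314, x_2* = 40.5641.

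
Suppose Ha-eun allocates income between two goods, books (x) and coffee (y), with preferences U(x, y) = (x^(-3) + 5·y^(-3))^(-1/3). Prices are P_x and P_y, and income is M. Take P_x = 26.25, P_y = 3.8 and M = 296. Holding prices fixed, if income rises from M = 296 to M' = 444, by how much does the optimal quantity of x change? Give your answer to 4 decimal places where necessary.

MRS = MU_x/MU_y = (1/5)·(y/x)^(4). Set equal to P_x/P_y.
Solve for the ratio: y/x = [5·P_x/P_y]^(0.25).
Substitute y = (y/x)·x into the budget: x* = M/(P_x + P_y·(y/x)).
Numerically y/x = 2.424259, so x* = 296/(26.25 + 3.8·2.424259) = 8.3469.
At M' = 444: x* = 12.5204. Change: 12.5204 − 8.3469 = 4.1735.

Δx* = 4.1735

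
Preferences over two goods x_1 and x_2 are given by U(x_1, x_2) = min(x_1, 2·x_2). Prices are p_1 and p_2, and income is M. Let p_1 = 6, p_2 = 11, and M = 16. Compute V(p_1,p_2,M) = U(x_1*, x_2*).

Leontief preferences: the optimum is at the kink where x_1/2 = x_2/1, i.e. x_2 = (1/2)·x_1.
Budget: p_1·x_1 + p_2·(1/2)·x_1 = M, so (2·p_1 + p_2)·x_1 = 2·M.
Demand: x_1*(p_1,p_2,M) = 2·M/(2·p_1 + p_2), x_2* = M/(2·p_1 + p_2).
Here 2·6 + 11 = 23, giving x_1* = 1.3913 and x_2* = 0.6957.
Utility at the optimum: U(1.3913, 0.6957) = 1.3913.

V = 1.3913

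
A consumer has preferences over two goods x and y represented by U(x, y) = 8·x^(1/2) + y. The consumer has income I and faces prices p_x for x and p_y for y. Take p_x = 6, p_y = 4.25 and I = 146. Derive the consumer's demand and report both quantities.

Set MRS = p_x/p_y: 4·x^(−1/2) = p_x/p_y.
Thus x* = (4·p_y/p_x)² — independent of I — with the rest of income spent on y.
Plugging in: x* = (4·4.25/6)² = 8.0278, y* = 23.0196.

x* = 8.0278, y* = 23.0196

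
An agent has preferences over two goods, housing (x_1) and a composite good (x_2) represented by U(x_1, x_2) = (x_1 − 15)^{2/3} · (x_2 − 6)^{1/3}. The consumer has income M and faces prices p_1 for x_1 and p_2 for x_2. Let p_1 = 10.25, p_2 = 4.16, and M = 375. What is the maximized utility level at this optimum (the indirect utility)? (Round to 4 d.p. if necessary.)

Let x_1' = x_1−15, x_2' = x_2−6. MRS = 2·x_2'/x_1' = p_1/p_2.
After buying the subsistence bundle (15, 6), a share 2/3 of the remaining income goes to x_1: x_1* = 15 + 2/3·(M − 15p_1 − 6p_2)/p_1.
Discretionary income = 375 − 15·10.25 − 6·4.16 = 196.29; x_1* = 15 + 2/3·196.29/10.25 = 27.7668; x_2* = 6 + 1/3·196.29/4.16 = 21.7284.
Utility at the optimum: U(27.7668, 21.7284) = 13.6862.

V = 13.6862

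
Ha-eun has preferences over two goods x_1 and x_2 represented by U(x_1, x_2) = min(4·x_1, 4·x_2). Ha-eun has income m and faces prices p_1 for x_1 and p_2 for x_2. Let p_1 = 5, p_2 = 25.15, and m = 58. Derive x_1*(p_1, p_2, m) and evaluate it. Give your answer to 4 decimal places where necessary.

With perfect complements, no substitution: consume in ratio x_1:x_2 = 4:4.
Budget: p_1·x_1 + p_2·x_1 = m, so (4·p_1 + 4·p_2)·x_1 = 4·m.
Demand: x_1*(p_1,p_2,m) = 4·m/(4·p_1 + 4·p_2), x_2* = 4·m/(4·p_1 + 4·p_2).
Here 4·5 + 4·25.15 = 120.6, giving x_1* = 1.9237.

x_1* = 1.9237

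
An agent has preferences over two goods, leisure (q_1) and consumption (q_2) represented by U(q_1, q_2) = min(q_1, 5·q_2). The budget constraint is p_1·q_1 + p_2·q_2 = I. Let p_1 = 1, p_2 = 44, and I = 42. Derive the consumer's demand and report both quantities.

Here 5·1 + 44 = 49, giving q_1* = 4.2857 and q_2* = 0.8571.

q_1* = 4.2857, q_2* = 0.8571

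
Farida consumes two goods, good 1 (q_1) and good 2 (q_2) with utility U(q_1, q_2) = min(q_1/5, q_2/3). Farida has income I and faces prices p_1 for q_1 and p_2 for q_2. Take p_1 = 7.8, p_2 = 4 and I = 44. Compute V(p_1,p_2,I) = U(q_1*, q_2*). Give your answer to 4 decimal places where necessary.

Leontief preferences: the optimum is at the kink where q_1/5 = q_2/3, i.e. q_2 = (3/5)·q_1.
Budget: p_1·q_1 + p_2·(3/5)·q_1 = I, so (5·p_1 + 3·p_2)·q_1 = 5·I.
Demand: q_1*(p_1,p_2,I) = 5·I/(5·p_1 + 3·p_2), q_2* = 3·I/(5·p_1 + 3·p_2).
Here 5·7.8 + 3·4 = 51, giving q_1* = 4.3137 and q_2* = 2.5882.
Utility at the optimum: U(4.3137, 2.5882) = 0.8627.

V = 0.8627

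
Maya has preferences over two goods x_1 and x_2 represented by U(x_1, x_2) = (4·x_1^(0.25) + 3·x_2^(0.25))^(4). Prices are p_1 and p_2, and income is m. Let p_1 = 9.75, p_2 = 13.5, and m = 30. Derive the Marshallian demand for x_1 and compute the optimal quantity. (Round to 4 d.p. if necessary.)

MU_x_1 ∝ 4·x_1^(-0.75), MU_x_2 ∝ 3·x_2^(-0.75), so MRS = (4/3)·(x_2/x_1)^(0.75) = p_1/p_2.
Hence x_2/x_1 = ((3/4)·p_1/p_2)^(1/(0.75)), i.e. raised to the 4/3 power.
Substitute x_2 = (x_2/x_1)·x_1 into the budget: x_1* = m/(p_1 + p_2·(x_2/x_1)).
Numerically x_2/x_1 = 0.441546, so x_1* = 30/(9.75 + 13.5·0.441546) = 1.9095.

x_1* = 1.9095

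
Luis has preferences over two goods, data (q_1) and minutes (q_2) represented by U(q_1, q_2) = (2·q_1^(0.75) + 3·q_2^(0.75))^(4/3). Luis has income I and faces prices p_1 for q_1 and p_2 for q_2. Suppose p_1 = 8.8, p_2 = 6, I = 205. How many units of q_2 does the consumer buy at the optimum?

q_2* = 32.1535

MRS = MU_q_1/MU_q_2 = (2/3)·(q_2/q_1)^(0.25). Set equal to p_1/p_2.
Hence q_2/q_1 = ((3/2)·p_1/p_2)^(1/(0.25)), i.e. raised to the 4 power.
Substitute q_2 = (q_2/q_1)·q_1 into the budget: q_1* = I/(p_1 + p_2·(q_2/q_1)).
Numerically q_2/q_1 = 23.4256, so q_1* = 205/(8.8 + 6·23.4256) = 1.3726 and q_2* = 23.4256·1.3726 = 32.1535.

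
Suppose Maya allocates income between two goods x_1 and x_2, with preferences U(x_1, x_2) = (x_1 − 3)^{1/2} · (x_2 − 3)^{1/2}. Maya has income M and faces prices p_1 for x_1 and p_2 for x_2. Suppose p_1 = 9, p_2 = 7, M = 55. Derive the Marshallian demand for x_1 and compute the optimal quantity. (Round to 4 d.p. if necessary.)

After buying the subsistence bundle (3, 3), a share 0.5 of the remaining income goes to x_1: x_1* = 3 + 0.5·(M − 3p_1 − 3p_2)/p_1.
Discretionary income = 55 − 3·9 − 3·7 = 7; x_1* = 3 + 0.5·7/9 = 3.3889.

x_1* = 3.3889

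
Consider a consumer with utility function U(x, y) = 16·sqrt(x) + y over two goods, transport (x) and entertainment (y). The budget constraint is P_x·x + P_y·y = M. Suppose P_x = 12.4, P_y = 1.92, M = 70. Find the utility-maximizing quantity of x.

Utility is quasi-linear in y; the FOC for x is 8/√x = P_x/P_y.
Solve: √x = 8·P_y/P_x, so x*(P_x,P_y) = (8·P_y/P_x)², and y* = (M − P_x·x*)/P_y.
Plugging in: x* = (8·1.92/12.4)² = 1.5344.

x* = 1.5344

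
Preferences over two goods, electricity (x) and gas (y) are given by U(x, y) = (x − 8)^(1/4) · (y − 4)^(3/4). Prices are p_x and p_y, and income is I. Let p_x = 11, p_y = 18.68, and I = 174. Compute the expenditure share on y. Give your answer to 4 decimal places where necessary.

share on y = 0.478

MRS = (1/3)·(y−4)/(x−8). Tangency with p_x/p_y gives y−4 = 3·(p_x/p_y)·(x−8).
Substituting into the budget: x* = 8 + 0.25·(I − 8·p_x − 4·p_y)/p_x, and y* = 4 + 0.75·(…)/p_y.
Discretionary income = 174 − 8·11 − 4·18.68 = 11.28; x* = 8 + 0.25·11.28/11 = 8.2564; y* = 4 + 0.75·11.28/18.68 = 4.4529.
Expenditure on y: 18.68·4.4529 = 83.18; share = 0.478.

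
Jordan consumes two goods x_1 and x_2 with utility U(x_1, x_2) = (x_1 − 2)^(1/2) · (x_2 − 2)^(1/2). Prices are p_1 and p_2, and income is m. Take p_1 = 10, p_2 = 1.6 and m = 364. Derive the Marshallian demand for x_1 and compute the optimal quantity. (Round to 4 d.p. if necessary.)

x_1* = 19.04

Let x_1' = x_1−2, x_2' = x_2−2. MRS = x_2'/x_1' = p_1/p_2.
Substituting into the budget: x_1* = 2 + 0.5·(m − 2·p_1 − 2·p_2)/p_1, and x_2* = 2 + 0.5·(…)/p_2.
Discretionary income = 364 − 2·10 − 2·1.6 = 340.8; x_1* = 2 + 0.5·340.8/10 = 19.04.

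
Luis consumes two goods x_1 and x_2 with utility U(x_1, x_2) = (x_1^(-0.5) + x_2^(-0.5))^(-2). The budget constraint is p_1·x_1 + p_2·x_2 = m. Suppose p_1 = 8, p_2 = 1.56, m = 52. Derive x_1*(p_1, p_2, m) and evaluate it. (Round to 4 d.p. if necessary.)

x_1* = 4.1142

From the CES first-order condition, (x_2/x_1)^(1.5) = p_1/p_2.
Solve for the ratio: x_2/x_1 = [p_1/p_2]^(2/3).
With the ratio pinned down, the budget gives x_1* = m/(p_1 + p_2·(x_2/x_1)) and x_2* = (x_2/x_1)·x_1*.
Numerically x_2/x_1 = 2.97379, so x_1* = 52/(8 + 1.56·2.97379) = 4.1142.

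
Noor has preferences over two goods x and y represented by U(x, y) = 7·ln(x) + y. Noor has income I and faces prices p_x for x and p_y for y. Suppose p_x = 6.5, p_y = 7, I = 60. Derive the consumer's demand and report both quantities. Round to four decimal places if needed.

x* = 7.5385, y* = 1.5714

MU_x = 7/x, MU_y = 1. Tangency: 7/x = p_x/p_y.
So x*(p_x,p_y) = 7·p_y/p_x, independent of income; and y* = (I − 7·p_y)/p_y.
At the given prices: x* = 7·7/6.5 = 7.5385, and y* = 1.5714.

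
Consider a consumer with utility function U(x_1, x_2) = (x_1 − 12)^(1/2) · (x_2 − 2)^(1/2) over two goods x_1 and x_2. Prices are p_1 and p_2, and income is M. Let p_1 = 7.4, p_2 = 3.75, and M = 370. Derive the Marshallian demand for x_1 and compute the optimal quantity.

x_1* = 30.4932

MRS = (x_2−2)/(x_1−12). Tangency with p_1/p_2 gives x_2−2 = (p_1/p_2)·(x_1−12).
After buying the subsistence bundle (12, 2), a share 0.5 of the remaining income goes to x_1: x_1* = 12 + 0.5·(M − 12p_1 − 2p_2)/p_1.
Discretionary income = 370 − 12·7.4 − 2·3.75 = 273.7; x_1* = 12 + 0.5·273.7/7.4 = 30.4932.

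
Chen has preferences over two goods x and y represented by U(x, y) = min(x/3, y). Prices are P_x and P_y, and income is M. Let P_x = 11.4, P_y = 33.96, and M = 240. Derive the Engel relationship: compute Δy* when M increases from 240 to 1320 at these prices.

With perfect complements, no substitution: consume in ratio x:y = 3:1.
Budget: P_x·x + P_y·(1/3)·x = M, so (3·P_x + P_y)·x = 3·M.
Demand: x*(P_x,P_y,M) = 3·M/(3·P_x + P_y), y* = M/(3·P_x + P_y).
Here 3·11.4 + 33.96 = 68.16, giving y* = 3.5211.
At M' = 1320: y* = 19.3662. Change: 19.3662 − 3.5211 = 15.8451.

Δy* = 15.8451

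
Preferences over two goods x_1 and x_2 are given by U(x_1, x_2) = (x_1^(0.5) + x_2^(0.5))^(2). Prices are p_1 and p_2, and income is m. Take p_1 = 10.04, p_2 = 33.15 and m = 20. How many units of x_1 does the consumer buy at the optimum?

x_1* = 1.529

Substitute x_2 = (x_2/x_1)·x_1 into the budget: x_1* = m/(p_1 + p_2·(x_2/x_1)).
Numerically x_2/x_1 = 0.091728, so x_1* = 20/(10.04 + 33.15·0.091728) = 1.529.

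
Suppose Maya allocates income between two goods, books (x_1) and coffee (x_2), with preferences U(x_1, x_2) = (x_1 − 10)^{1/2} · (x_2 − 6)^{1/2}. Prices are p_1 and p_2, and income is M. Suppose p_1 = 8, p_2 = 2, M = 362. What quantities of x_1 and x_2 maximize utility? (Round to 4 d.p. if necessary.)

x_1* = 26.875, x_2* = 73.5

Let x_1' = x_1−10, x_2' = x_2−6. MRS = x_2'/x_1' = p_1/p_2.
After buying the subsistence bundle (10, 6), a share 0.5 of the remaining income goes to x_1: x_1* = 10 + 0.5·(M − 10p_1 − 6p_2)/p_1.
Discretionary income = 362 − 10·8 − 6·2 = 270; x_1* = 10 + 0.5·270/8 = 26.875; x_2* = 6 + 0.5·270/2 = 73.5.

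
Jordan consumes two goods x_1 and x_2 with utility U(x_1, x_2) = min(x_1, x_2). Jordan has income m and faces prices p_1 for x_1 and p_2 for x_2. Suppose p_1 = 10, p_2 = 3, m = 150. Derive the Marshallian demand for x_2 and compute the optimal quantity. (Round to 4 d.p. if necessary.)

x_2* = 11.5385

Leontief preferences: the optimum is at the kink where x_1/1 = x_2/1, i.e. x_2 = x_1.
Budget: p_1·x_1 + p_2·x_1 = m, so (p_1 + p_2)·x_1 = m.
Demand: x_1*(p_1,p_2,m) = m/(p_1 + p_2), x_2* = m/(p_1 + p_2).
Here 10 + 3 = 13, giving x_2* = 11.5385.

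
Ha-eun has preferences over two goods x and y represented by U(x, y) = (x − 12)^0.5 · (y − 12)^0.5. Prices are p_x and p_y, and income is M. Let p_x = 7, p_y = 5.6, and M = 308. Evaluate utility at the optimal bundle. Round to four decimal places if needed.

V = 12.522

Let x' = x−12, y' = y−12. MRS = y'/x' = p_x/p_y.
After buying the subsistence bundle (12, 12), a share 0.5 of the remaining income goes to x: x* = 12 + 0.5·(M − 12p_x − 12p_y)/p_x.
Discretionary income = 308 − 12·7 − 12·5.6 = 156.8; x* = 12 + 0.5·156.8/7 = 23.2; y* = 12 + 0.5·156.8/5.6 = 26.
Utility at the optimum: U(23.2, 26) = 12.522.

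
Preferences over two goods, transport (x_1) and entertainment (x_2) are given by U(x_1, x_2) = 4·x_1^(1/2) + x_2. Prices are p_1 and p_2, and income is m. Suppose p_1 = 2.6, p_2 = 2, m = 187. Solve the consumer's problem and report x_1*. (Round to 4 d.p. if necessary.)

x_1* = 2.3669

Set MRS = p_1/p_2: 2·x_1^(−1/2) = p_1/p_2.
Solve: √x_1 = 2·p_2/p_1, so x_1*(p_1,p_2) = (2·p_2/p_1)², and x_2* = (m − p_1·x_1*)/p_2.
Plugging in: x_1* = (2·2/2.6)² = 2.3669.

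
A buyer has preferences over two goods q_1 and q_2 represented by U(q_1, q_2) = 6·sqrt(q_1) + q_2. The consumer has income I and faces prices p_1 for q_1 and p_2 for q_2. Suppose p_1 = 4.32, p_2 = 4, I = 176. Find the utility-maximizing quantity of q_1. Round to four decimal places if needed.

Set MRS = p_1/p_2: 3·q_1^(−1/2) = p_1/p_2.
Thus q_1* = (3·p_2/p_1)² — independent of I — with the rest of income spent on q_2.
Plugging in: q_1* = (3·4/4.32)² = 7.716.

q_1* = 7.716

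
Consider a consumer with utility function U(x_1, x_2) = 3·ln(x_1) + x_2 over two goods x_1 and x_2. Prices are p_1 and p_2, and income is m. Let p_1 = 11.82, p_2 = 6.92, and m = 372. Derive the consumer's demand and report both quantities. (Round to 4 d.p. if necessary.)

x_1* = 1.7563, x_2* = 50.7572

So x_1*(p_1,p_2) = 3·p_2/p_1, independent of income; and x_2* = (m − 3·p_2)/p_2.
At the given prices: x_1* = 3·6.92/11.82 = 1.7563, and x_2* = 50.7572.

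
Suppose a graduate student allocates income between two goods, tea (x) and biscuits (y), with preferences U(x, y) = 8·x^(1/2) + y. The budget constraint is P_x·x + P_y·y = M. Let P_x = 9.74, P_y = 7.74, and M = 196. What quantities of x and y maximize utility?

x* = 10.1038, y* = 12.6084

Set MRS = P_x/P_y: 4·x^(−1/2) = P_x/P_y.
Solve: √x = 4·P_y/P_x, so x*(P_x,P_y) = (4·P_y/P_x)², and y* = (M − P_x·x*)/P_y.
Plugging in: x* = (4·7.74/9.74)² = 10.1038, y* = 12.6084.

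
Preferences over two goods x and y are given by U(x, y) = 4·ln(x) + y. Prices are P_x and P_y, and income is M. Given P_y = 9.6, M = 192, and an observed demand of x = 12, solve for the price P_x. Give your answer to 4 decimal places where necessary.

P_x = 3.2

MU_x = 4/x, MU_y = 1. Tangency: 4/x = P_x/P_y.
So x*(P_x,P_y) = 4·P_y/P_x, independent of income; and y* = (M − 4·P_y)/P_y.
Set x* = 12 in the demand function and solve for P_x: P_x = 3.2.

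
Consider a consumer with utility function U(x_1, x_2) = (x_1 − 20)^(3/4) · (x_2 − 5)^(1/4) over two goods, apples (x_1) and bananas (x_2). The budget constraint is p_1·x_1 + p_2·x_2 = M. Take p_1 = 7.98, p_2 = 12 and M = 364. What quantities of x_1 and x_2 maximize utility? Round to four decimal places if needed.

MRS = 3·(x_2−5)/(x_1−20). Tangency with p_1/p_2 gives x_2−5 = (1/3)·(p_1/p_2)·(x_1−20).
After buying the subsistence bundle (20, 5), a share 0.75 of the remaining income goes to x_1: x_1* = 20 + 0.75·(M − 20p_1 − 5p_2)/p_1.
Discretionary income = 364 − 20·7.98 − 5·12 = 144.4; x_1* = 20 + 0.75·144.4/7.98 = 33.5714; x_2* = 5 + 0.25·144.4/12 = 8.0083.

x_1* = 33.5714, x_2* = 8.0083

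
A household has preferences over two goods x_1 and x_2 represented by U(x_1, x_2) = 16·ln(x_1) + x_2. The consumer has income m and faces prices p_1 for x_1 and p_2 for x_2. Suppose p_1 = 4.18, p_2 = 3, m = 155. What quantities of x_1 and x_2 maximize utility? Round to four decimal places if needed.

MU_x_1 = 16/x_1, MU_x_2 = 1. Tangency: 16/x_1 = p_1/p_2.
So x_1*(p_1,p_2) = 16·p_2/p_1, independent of income; and x_2* = (m − 16·p_2)/p_2.
At the given prices: x_1* = 16·3/4.18 = 11.4833, and x_2* = 35.6667.

x_1* = 11.4833, x_2* = 35.6667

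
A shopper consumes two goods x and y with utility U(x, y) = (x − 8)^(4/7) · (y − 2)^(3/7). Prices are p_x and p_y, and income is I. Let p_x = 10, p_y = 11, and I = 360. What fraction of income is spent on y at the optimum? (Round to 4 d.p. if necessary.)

This is Cobb-Douglas in (x−8, y−2): tangency gives 4/7·p_y·(y−2) = 3/7·p_x·(x−8).
Substituting into the budget: x* = 8 + 4/7·(I − 8·p_x − 2·p_y)/p_x, and y* = 2 + 3/7·(…)/p_y.
Discretionary income = 360 − 8·10 − 2·11 = 258; x* = 8 + 4/7·258/10 = 22.7429; y* = 2 + 3/7·258/11 = 12.0519.
Expenditure on y: 11·12.0519 = 132.5714; share = 0.3683.

share on y = 0.3683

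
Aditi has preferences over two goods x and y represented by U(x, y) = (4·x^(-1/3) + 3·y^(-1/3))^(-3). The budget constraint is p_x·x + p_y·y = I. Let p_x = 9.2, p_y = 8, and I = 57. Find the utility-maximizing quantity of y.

MU_x ∝ 4·x^(-4/3), MU_y ∝ 3·y^(-4/3), so MRS = (4/3)·(y/x)^(4/3) = p_x/p_y.
Solve for the ratio: y/x = [(3/4)·p_x/p_y]^(0.75).
With the ratio pinned down, the budget gives x* = I/(p_x + p_y·(y/x)) and y* = (y/x)·x*.
Numerically y/x = 0.894992, so x* = 57/(9.2 + 8·0.894992) = 3.4841 and y* = 0.894992·3.4841 = 3.1183.

y* = 3.1183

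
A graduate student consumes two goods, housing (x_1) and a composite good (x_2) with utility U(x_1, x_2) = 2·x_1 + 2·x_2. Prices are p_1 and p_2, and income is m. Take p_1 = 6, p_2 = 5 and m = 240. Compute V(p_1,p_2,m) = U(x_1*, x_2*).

V = 96

Perfect substitutes: compare marginal utility per dollar. 2/p_1 vs 2/p_2 → 0.3333 vs 0.4.
x_2 gives more utility per dollar, so spend all income on x_2: x_2* = m/p_2, x_1* = 0.
Numerically: x_1* = 0, x_2* = 48.
Utility at the optimum: U(0, 48) = 96.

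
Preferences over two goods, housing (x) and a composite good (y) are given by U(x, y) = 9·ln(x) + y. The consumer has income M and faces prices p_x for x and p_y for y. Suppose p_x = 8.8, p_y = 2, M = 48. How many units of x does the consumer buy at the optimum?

x* = 2.0455

MU_x = 9/x, MU_y = 1. Tangency: 9/x = p_x/p_y.
So x*(p_x,p_y) = 9·p_y/p_x, independent of income; and y* = (M − 9·p_y)/p_y.
At the given prices: x* = 9·2/8.8 = 2.0455.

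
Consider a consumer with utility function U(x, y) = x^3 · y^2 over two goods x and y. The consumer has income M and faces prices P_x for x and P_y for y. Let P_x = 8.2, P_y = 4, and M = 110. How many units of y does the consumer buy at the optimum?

y* = 11

The MRS is (3/2)·y/x. Set MRS = P_x/P_y.
Rearranging, P_y·y = (2/3)·P_x·x. Substituting into the budget gives P_x·x·(1 + (2/3)) = M.
Demand: x*(P_x,P_y,M) = 0.6·M/P_x and y* = 0.4·M/P_y.
At P_x=8.2, P_y=4, M=110: y* = 0.4·110/4 = 11.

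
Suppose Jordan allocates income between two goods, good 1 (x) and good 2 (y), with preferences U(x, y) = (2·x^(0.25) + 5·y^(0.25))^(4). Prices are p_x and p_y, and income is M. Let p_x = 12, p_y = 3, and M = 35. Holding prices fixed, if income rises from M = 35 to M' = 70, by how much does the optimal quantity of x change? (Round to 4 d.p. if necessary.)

With the ratio pinned down, the budget gives x* = M/(p_x + p_y·(y/x)) and y* = (y/x)·x*.
Numerically y/x = 21.544347, so x* = 35/(12 + 3·21.544347) = 0.4567.
At M' = 70: x* = 0.9134. Change: 0.9134 − 0.4567 = 0.4567.

Δx* = 0.4567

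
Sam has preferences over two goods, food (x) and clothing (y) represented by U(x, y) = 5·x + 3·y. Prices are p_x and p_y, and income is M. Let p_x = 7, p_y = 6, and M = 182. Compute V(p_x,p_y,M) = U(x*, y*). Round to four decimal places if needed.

V = 130

Linear utility — the consumer picks whichever good has higher MU/price: 5/7 = 0.7143 vs 3/6 = 0.5.
x gives more utility per dollar, so spend all income on x: x* = M/p_x, y* = 0.
Numerically: x* = 26, y* = 0.
Utility at the optimum: U(26, 0) = 130.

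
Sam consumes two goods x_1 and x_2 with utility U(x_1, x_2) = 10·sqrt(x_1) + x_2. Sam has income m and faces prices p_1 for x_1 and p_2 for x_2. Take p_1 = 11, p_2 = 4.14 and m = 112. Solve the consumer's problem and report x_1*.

x_1* = 3.5412

MU_x_1 = 5/√x_1, MU_x_2 = 1. Tangency: 5/√x_1 = p_1/p_2.
Thus x_1* = (5·p_2/p_1)² — independent of m — with the rest of income spent on x_2.
Plugging in: x_1* = (5·4.14/11)² = 3.5412.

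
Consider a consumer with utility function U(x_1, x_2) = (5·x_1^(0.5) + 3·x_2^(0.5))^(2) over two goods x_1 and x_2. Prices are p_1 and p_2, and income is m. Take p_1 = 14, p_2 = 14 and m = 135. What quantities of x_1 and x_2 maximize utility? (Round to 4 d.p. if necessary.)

From the CES first-order condition, (5/3)·(x_2/x_1)^(0.5) = p_1/p_2.
Solve for the ratio: x_2/x_1 = [(3/5)·p_1/p_2]^(2).
Substitute x_2 = (x_2/x_1)·x_1 into the budget: x_1* = m/(p_1 + p_2·(x_2/x_1)).
Numerically x_2/x_1 = 0.36, so x_1* = 135/(14 + 14·0.36) = 7.0903 and x_2* = 0.36·7.0903 = 2.5525.

x_1* = 7.0903, x_2* = 2.5525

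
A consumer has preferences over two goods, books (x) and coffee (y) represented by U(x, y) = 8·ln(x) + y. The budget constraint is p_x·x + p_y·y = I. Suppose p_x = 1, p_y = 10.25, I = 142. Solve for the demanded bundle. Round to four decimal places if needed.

MU_x = 8/x, MU_y = 1. Tangency: 8/x = p_x/p_y.
So x*(p_x,p_y) = 8·p_y/p_x, independent of income; and y* = (I − 8·p_y)/p_y.
At the given prices: x* = 8·10.25/1 = 82, and y* = 5.8537.

x* = 82, y* = 5.8537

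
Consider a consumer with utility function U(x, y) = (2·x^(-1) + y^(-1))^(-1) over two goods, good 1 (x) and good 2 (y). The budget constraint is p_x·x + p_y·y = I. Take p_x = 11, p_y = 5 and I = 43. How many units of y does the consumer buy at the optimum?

y* = 2.7763

MRS = MU_x/MU_y = 2·(y/x)^(2). Set equal to p_x/p_y.
Solve for the ratio: y/x = [(1/2)·p_x/p_y]^(0.5).
Substitute y = (y/x)·x into the budget: x* = I/(p_x + p_y·(y/x)).
Numerically y/x = 1.048809, so x* = 43/(11 + 5·1.048809) = 2.6471 and y* = 1.048809·2.6471 = 2.7763.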